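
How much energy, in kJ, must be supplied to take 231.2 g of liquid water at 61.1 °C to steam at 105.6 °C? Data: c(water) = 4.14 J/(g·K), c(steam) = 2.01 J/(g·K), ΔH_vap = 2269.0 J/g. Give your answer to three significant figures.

q1 (heat water 61.1→100.0 °C): 231.2 × 4.14 × 38.9 = 37234 J
q2 (vaporize at 100 °C): 231.2 × 2269.0 = 524593 J
q3 (heat steam 100.0→105.6 °C): 231.2 × 2.01 × 5.6 = 2602 J
Total: 37234 + 524593 + 2602 = 564429 J = 564 kJ

q = 564 kJ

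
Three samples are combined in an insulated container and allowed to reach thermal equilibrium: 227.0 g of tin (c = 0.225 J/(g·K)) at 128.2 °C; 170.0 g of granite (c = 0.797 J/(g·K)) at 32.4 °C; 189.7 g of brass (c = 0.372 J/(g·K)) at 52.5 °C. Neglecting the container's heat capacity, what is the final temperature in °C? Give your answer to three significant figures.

Σ mᵢcᵢ(T − Tᵢ) = 0  ⇒  T = Σ mᵢcᵢTᵢ / Σ mᵢcᵢ
Σ mᵢcᵢ = 227.0×0.225 + 170.0×0.797 + 189.7×0.372 = 257.1334
Σ mᵢcᵢTᵢ = 51.075×128.2 + 135.49×32.4 + 70.5684×52.5 = 14643
T = 14643 / 257.1334 = 56.947 °C

T_f = 56.9 °C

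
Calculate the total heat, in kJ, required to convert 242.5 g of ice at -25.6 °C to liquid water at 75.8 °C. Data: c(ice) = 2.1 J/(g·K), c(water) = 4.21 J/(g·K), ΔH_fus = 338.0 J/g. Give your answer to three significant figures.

q1 (heat ice -25.6→0.0 °C): 242.5 × 2.1 × 25.6 = 13037 J
q2 (melt at 0 °C): 242.5 × 338.0 = 81965 J
q3 (heat water 0.0→75.8 °C): 242.5 × 4.21 × 75.8 = 77386 J
Total: 13037 + 81965 + 77386 = 172388 J = 172 kJ

q = 172 kJ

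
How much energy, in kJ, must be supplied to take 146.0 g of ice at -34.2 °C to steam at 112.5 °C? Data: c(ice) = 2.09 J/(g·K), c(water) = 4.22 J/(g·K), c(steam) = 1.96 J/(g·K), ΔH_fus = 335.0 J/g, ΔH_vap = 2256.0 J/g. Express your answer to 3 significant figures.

q1 (heat ice -34.2→0.0 °C): 146.0 × 2.09 × 34.2 = 10436 J
q2 (melt at 0 °C): 146.0 × 335.0 = 48910 J
q3 (heat water 0.0→100.0 °C): 146.0 × 4.22 × 100.0 = 61612 J
q4 (vaporize at 100 °C): 146.0 × 2256.0 = 329376 J
q5 (heat steam 100.0→112.5 °C): 146.0 × 1.96 × 12.5 = 3577 J
Total: 10436 + 48910 + 61612 + 329376 + 3577 = 453911 J = 454 kJ

q = 454 kJ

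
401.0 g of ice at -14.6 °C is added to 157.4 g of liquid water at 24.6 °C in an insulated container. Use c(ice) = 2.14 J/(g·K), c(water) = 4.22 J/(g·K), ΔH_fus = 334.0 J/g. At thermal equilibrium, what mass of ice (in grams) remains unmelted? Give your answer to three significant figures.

m_ice remaining = 390 g

Heat to warm all ice to 0 °C: 401.0×2.14×14.6 = 12529 J
Heat released by water cooling to 0 °C: 157.4×4.22×24.6 = 16340 J
16340 J < 12529 + 401.0×334.0 = 146463 J, so not all ice melts; final T = 0 °C.
Heat left for melting: 16340 − 12529 = 3811 J
Mass melted = 3811 / 334.0 = 11.41 g
Ice remaining = 401.0 − 11.41 = 389.59 g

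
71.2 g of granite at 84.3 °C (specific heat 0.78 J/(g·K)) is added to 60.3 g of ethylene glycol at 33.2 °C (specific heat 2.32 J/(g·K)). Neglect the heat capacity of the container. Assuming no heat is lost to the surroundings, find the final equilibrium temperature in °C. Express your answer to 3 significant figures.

Heat lost by granite = heat gained by ethylene glycol.
(71.2)(0.78)(84.3 − T) = (60.3)(2.32)(T − 33.2)
55.536 (84.3 − T) = 139.896 (T − 33.2)
4681.7 − 55.536 T = 139.896 T − 4644.5
9326.2 = 195.432 T
T = 47.72 °C

T_f = 47.7 °C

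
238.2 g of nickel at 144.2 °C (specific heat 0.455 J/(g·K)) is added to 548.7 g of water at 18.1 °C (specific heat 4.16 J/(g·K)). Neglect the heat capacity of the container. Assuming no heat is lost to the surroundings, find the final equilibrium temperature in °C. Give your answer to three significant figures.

T_f = 23.8 °C

Heat lost by nickel = heat gained by water.
(238.2)(0.455)(144.2 − T) = (548.7)(4.16)(T − 18.1)
108.381 (144.2 − T) = 2282.592 (T − 18.1)
15629 − 108.381 T = 2282.592 T − 41315
56944 = 2390.973 T
T = 23.82 °C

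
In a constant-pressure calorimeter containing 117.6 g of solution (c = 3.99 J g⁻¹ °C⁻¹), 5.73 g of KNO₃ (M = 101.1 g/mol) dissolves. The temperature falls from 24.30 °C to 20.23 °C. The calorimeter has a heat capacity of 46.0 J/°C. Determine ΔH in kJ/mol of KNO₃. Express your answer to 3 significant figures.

ΔH = 37.0 kJ/mol

|ΔT| = |20.23 − 24.30| = 4.07 °C
|q_surr| = (117.6 × 3.99 + 46.0) × 4.07 = 515.224 × 4.07 = 2097 J
n(KNO₃) = 5.73 / 101.1 = 0.05668 mol
Temperature fell, so q_rxn = +|q_surr| = 2.097 kJ
ΔH = q_rxn / n = 37.00 kJ/mol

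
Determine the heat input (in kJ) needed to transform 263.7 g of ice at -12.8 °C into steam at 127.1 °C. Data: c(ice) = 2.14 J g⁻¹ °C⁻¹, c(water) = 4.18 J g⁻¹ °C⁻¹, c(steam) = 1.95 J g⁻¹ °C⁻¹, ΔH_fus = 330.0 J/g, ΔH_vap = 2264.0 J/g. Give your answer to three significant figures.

q = 815 kJ

q1 (heat ice -12.8→0.0 °C): 263.7 × 2.14 × 12.8 = 7223 J
q2 (melt at 0 °C): 263.7 × 330.0 = 87021 J
q3 (heat water 0.0→100.0 °C): 263.7 × 4.18 × 100.0 = 110227 J
q4 (vaporize at 100 °C): 263.7 × 2264.0 = 597017 J
q5 (heat steam 100.0→127.1 °C): 263.7 × 1.95 × 27.1 = 13935 J
Total: 7223 + 87021 + 110227 + 597017 + 13935 = 815423 J = 815 kJ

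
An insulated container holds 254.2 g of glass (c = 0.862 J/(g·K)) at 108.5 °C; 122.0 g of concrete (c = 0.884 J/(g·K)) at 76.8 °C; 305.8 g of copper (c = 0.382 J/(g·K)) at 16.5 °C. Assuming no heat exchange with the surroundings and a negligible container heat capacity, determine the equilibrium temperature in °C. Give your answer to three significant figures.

T_f = 76.6 °C

Σ mᵢcᵢ(T − Tᵢ) = 0  ⇒  T = Σ mᵢcᵢTᵢ / Σ mᵢcᵢ
Σ mᵢcᵢ = 254.2×0.862 + 122.0×0.884 + 305.8×0.382 = 443.7840
Σ mᵢcᵢTᵢ = 219.1204×108.5 + 107.848×76.8 + 116.8156×16.5 = 33985
T = 33985 / 443.7840 = 76.58 °C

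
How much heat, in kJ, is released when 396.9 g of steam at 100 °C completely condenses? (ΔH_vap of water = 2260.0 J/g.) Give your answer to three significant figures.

q = 897 kJ

q = m × ΔH_vap = 396.9 × 2260.0 = 897000 J = 897 kJ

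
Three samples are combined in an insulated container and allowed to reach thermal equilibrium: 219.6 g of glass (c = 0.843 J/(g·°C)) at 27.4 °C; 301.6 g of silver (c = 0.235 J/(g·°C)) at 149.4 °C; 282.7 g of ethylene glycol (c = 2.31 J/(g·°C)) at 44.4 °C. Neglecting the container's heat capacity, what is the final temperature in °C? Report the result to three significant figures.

Σ mᵢcᵢ(T − Tᵢ) = 0  ⇒  T = Σ mᵢcᵢTᵢ / Σ mᵢcᵢ
Σ mᵢcᵢ = 219.6×0.843 + 301.6×0.235 + 282.7×2.31 = 909.0358
Σ mᵢcᵢTᵢ = 185.1228×27.4 + 70.876×149.4 + 653.037×44.4 = 44656
T = 44656 / 909.0358 = 49.12 °C

T_f = 49.1 °C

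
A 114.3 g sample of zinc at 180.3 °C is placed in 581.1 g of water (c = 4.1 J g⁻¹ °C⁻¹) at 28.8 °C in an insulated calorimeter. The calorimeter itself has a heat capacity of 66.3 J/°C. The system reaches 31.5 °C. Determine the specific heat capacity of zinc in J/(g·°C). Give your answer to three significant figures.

q_gained = (581.1 × 4.1 + 66.3) × (31.5 − 28.8) = 6612 J
q_lost = 114.3 × c × (180.3 − 31.5) = 17007.84 c
Set equal: c = 6612 / 17007.84 = 0.389 J/(g·°C)

c = 0.389 J/(g·°C)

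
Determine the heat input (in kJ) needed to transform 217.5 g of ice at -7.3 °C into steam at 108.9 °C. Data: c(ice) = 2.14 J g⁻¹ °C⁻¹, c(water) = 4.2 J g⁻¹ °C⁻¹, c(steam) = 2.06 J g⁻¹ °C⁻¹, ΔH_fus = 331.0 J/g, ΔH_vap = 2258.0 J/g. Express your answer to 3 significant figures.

q1 (heat ice -7.3→0.0 °C): 217.5 × 2.14 × 7.3 = 3398 J
q2 (melt at 0 °C): 217.5 × 331.0 = 71993 J
q3 (heat water 0.0→100.0 °C): 217.5 × 4.2 × 100.0 = 91350 J
q4 (vaporize at 100 °C): 217.5 × 2258.0 = 491115 J
q5 (heat steam 100.0→108.9 °C): 217.5 × 2.06 × 8.9 = 3988 J
Total: 3398 + 71993 + 91350 + 491115 + 3988 = 661844 J = 662 kJ

q = 662 kJ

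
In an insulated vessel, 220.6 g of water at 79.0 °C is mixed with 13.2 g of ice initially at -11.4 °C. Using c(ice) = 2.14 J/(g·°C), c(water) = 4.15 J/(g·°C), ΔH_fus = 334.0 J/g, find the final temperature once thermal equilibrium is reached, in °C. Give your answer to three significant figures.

T_f = 69.7 °C

Heat to bring ice to 0 °C and melt it: q₁ = 13.2×2.14×11.4 + 13.2×334.0 = 4730.8 J
Heat the water can supply cooling to 0 °C: 220.6×4.15×79.0 = 72323.7 J > q₁, so all ice melts.
Energy balance: 220.6×4.15×(79.0 − T) = 4730.8 + 13.2×4.15×(T − 0)
915.49(79.0 − T) = 4730.8 + 54.78 T
72323.7 − 4730.8 = 970.27 T
T = 67592.9 / 970.27 = 69.66 °C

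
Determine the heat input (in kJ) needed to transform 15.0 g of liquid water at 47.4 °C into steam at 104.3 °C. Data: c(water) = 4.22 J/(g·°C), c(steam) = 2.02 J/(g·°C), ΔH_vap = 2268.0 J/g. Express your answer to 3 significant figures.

q1 (heat water 47.4→100.0 °C): 15.0 × 4.22 × 52.6 = 3330 J
q2 (vaporize at 100 °C): 15.0 × 2268.0 = 34020 J
q3 (heat steam 100.0→104.3 °C): 15.0 × 2.02 × 4.3 = 130 J
Total: 3330 + 34020 + 130 = 37480 J = 37.5 kJ

q = 37.5 kJ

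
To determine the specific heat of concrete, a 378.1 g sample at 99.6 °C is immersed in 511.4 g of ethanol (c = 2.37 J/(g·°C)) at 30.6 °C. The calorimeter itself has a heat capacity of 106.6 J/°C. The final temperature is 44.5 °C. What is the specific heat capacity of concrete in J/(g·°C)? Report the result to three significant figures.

c = 0.880 J/(g·°C)

q_gained = (511.4 × 2.37 + 106.6) × (44.5 − 30.6) = 18330 J
q_lost = 378.1 × c × (99.6 − 44.5) = 20833.31 c
Set equal: c = 18330 / 20833.31 = 0.880 J/(g·°C)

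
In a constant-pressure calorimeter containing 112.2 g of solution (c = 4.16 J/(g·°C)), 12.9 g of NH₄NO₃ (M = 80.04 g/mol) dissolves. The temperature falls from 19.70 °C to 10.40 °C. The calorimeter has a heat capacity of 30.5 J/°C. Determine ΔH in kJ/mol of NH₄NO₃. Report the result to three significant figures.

ΔH = 28.7 kJ/mol

|ΔT| = |10.40 − 19.70| = 9.30 °C
|q_surr| = (112.2 × 4.16 + 30.5) × 9.30 = 497.252 × 9.30 = 4624 J
n(NH₄NO₃) = 12.9 / 80.04 = 0.1612 mol
Temperature fell, so q_rxn = +|q_surr| = 4.624 kJ
ΔH = q_rxn / n = 28.68 kJ/mol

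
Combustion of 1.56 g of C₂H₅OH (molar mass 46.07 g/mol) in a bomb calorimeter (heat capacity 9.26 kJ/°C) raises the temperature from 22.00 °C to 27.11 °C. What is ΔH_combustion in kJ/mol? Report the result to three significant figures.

ΔH = -1400 kJ/mol

ΔT = 27.11 − 22.00 = 5.11 °C
q_cal = C_cal × ΔT = 9.26 × 5.11 = 47.3186 kJ
n = 1.56 / 46.07 = 0.03386 mol
q_rxn = −q_cal = -47.3186 kJ
ΔH = -47.3186 / 0.03386 = -1397 kJ/mol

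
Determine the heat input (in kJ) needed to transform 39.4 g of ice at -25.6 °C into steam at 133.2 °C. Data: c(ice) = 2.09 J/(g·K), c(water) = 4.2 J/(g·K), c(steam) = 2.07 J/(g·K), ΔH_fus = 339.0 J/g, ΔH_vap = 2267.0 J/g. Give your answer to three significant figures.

q = 124 kJ

q1 (heat ice -25.6→0.0 °C): 39.4 × 2.09 × 25.6 = 2108 J
q2 (melt at 0 °C): 39.4 × 339.0 = 13357 J
q3 (heat water 0.0→100.0 °C): 39.4 × 4.2 × 100.0 = 16548 J
q4 (vaporize at 100 °C): 39.4 × 2267.0 = 89320 J
q5 (heat steam 100.0→133.2 °C): 39.4 × 2.07 × 33.2 = 2708 J
Total: 2108 + 13357 + 16548 + 89320 + 2708 = 124041 J = 124 kJ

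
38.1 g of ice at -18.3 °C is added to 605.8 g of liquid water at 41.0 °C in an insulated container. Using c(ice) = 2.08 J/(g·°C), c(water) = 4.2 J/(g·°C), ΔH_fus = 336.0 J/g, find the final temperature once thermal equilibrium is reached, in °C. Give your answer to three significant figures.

T_f = 33.3 °C

Heat to bring ice to 0 °C and melt it: q₁ = 38.1×2.08×18.3 + 38.1×336.0 = 14252 J
Heat the water can supply cooling to 0 °C: 605.8×4.2×41.0 = 104319 J > q₁, so all ice melts.
Energy balance: 605.8×4.2×(41.0 − T) = 14252 + 38.1×4.2×(T − 0)
2544.36(41.0 − T) = 14252 + 160.02 T
104319 − 14252 = 2704.38 T
T = 90067 / 2704.38 = 33.30 °C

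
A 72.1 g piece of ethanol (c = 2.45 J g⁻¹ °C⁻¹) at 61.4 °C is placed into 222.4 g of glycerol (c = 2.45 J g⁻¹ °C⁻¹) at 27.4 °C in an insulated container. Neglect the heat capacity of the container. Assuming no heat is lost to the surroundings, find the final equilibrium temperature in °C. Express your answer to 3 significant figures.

Heat lost by ethanol = heat gained by glycerol.
(72.1)(2.45)(61.4 − T) = (222.4)(2.45)(T − 27.4)
176.645 (61.4 − T) = 544.88 (T − 27.4)
10846 − 176.645 T = 544.88 T − 14930
25776 = 721.525 T
T = 35.72 °C

T_f = 35.7 °C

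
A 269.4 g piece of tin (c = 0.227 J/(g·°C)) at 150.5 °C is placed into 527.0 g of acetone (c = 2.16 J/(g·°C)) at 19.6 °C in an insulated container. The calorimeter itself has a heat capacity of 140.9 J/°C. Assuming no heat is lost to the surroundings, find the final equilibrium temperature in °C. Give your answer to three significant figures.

Heat lost by tin = heat gained by acetone + calorimeter.
(269.4)(0.227)(150.5 − T) = [(527.0)(2.16) + 140.9](T − 19.6)
61.1538 (150.5 − T) = 1279.22 (T − 19.6)
9203.6 − 61.1538 T = 1279.22 T − 25073
34276.6 = 1340.3738 T
T = 25.57 °C

T_f = 25.6 °C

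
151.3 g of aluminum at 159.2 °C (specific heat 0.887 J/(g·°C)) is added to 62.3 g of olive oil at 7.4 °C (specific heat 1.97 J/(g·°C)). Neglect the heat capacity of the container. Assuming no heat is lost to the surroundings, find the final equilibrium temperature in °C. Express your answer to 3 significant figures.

Heat lost by aluminum = heat gained by olive oil.
(151.3)(0.887)(159.2 − T) = (62.3)(1.97)(T − 7.4)
134.2031 (159.2 − T) = 122.731 (T − 7.4)
21365 − 134.2031 T = 122.731 T − 908.21
22273.21 = 256.9341 T
T = 86.69 °C

T_f = 86.7 °C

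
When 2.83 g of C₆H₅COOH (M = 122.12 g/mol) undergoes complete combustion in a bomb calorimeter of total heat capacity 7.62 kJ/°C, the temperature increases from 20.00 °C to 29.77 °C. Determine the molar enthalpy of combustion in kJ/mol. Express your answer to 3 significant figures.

ΔH = -3210 kJ/mol

ΔT = 29.77 − 20.00 = 9.77 °C
q_cal = C_cal × ΔT = 7.62 × 9.77 = 74.4474 kJ
n = 2.83 / 122.12 = 0.02317 mol
q_rxn = −q_cal = -74.4474 kJ
ΔH = -74.4474 / 0.02317 = -3213 kJ/mol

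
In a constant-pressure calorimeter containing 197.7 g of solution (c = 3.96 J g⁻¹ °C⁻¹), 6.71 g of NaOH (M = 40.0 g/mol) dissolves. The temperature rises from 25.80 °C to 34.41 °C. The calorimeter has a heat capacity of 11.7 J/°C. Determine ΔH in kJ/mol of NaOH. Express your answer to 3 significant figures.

|ΔT| = |34.41 − 25.80| = 8.61 °C
|q_surr| = (197.7 × 3.96 + 11.7) × 8.61 = 794.592 × 8.61 = 6841 J
n(NaOH) = 6.71 / 40.0 = 0.1678 mol
Temperature rose, so q_rxn = −|q_surr| = -6.841 kJ
ΔH = q_rxn / n = -40.77 kJ/mol

ΔH = -40.8 kJ/mol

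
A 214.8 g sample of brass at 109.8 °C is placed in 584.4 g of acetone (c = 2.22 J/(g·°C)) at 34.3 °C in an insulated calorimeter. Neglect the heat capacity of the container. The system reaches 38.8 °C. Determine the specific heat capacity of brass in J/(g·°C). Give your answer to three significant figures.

q_gained = (584.4 × 2.22) × (38.8 − 34.3) = 5838 J
q_lost = 214.8 × c × (109.8 − 38.8) = 15250.8 c
Set equal: c = 5838 / 15250.8 = 0.383 J/(g·°C)

c = 0.383 J/(g·°C)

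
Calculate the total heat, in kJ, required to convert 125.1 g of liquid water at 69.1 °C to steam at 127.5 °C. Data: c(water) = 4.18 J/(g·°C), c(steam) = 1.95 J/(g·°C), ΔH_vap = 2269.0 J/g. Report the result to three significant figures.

q1 (heat water 69.1→100.0 °C): 125.1 × 4.18 × 30.9 = 16158 J
q2 (vaporize at 100 °C): 125.1 × 2269.0 = 283852 J
q3 (heat steam 100.0→127.5 °C): 125.1 × 1.95 × 27.5 = 6708 J
Total: 16158 + 283852 + 6708 = 306718 J = 307 kJ

q = 307 kJ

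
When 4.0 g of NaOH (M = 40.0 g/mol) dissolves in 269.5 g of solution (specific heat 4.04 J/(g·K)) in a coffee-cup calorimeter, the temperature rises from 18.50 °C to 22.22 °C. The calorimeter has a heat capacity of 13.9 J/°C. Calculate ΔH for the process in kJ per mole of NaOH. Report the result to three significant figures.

ΔH = -41.0 kJ/mol

|ΔT| = |22.22 − 18.50| = 3.72 °C
|q_surr| = (269.5 × 4.04 + 13.9) × 3.72 = 1102.68 × 3.72 = 4102 J
n(NaOH) = 4.0 / 40.0 = 0.1000 mol
Temperature rose, so q_rxn = −|q_surr| = -4.102 kJ
ΔH = q_rxn / n = -41.02 kJ/mol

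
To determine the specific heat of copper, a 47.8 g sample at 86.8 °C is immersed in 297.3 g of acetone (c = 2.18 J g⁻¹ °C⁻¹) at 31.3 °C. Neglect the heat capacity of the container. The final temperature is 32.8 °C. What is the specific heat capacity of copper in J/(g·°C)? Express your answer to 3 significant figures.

c = 0.377 J/(g·°C)

q_gained = (297.3 × 2.18) × (32.8 − 31.3) = 972.2 J
q_lost = 47.8 × c × (86.8 − 32.8) = 2581.2 c
Set equal: c = 972.2 / 2581.2 = 0.377 J/(g·°C)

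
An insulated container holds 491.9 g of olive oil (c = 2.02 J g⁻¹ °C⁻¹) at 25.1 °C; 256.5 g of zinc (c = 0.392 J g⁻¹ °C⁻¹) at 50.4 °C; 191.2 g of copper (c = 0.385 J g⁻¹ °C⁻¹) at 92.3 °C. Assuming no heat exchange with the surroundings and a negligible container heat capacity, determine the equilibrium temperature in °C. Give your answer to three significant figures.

Σ mᵢcᵢ(T − Tᵢ) = 0  ⇒  T = Σ mᵢcᵢTᵢ / Σ mᵢcᵢ
Σ mᵢcᵢ = 491.9×2.02 + 256.5×0.392 + 191.2×0.385 = 1167.798
Σ mᵢcᵢTᵢ = 993.638×25.1 + 100.548×50.4 + 73.612×92.3 = 36802
T = 36802 / 1167.798 = 31.51 °C

T_f = 31.5 °C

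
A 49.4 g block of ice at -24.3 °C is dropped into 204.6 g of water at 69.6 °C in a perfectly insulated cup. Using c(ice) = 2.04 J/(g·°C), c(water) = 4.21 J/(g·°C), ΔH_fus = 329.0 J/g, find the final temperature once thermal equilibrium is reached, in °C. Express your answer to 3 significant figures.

Heat to bring ice to 0 °C and melt it: q₁ = 49.4×2.04×24.3 + 49.4×329.0 = 18701 J
Heat the water can supply cooling to 0 °C: 204.6×4.21×69.6 = 59951.1 J > q₁, so all ice melts.
Energy balance: 204.6×4.21×(69.6 − T) = 18701 + 49.4×4.21×(T − 0)
861.366(69.6 − T) = 18701 + 207.974 T
59951.1 − 18701 = 1069.340 T
T = 41250.1 / 1069.340 = 38.58 °C

T_f = 38.6 °C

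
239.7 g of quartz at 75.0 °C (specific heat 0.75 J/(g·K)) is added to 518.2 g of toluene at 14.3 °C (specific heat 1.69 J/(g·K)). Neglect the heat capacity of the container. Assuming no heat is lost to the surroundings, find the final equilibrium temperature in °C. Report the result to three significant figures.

Heat lost by quartz = heat gained by toluene.
(239.7)(0.75)(75.0 − T) = (518.2)(1.69)(T − 14.3)
179.775 (75.0 − T) = 875.758 (T − 14.3)
13483 − 179.775 T = 875.758 T − 12523
26006 = 1055.533 T
T = 24.64 °C

T_f = 24.6 °C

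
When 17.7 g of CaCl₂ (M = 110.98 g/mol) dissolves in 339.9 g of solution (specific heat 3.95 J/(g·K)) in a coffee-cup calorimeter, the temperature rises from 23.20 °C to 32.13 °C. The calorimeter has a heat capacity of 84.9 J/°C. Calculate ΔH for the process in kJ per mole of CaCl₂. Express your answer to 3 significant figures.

ΔH = -79.9 kJ/mol

|ΔT| = |32.13 − 23.20| = 8.93 °C
|q_surr| = (339.9 × 3.95 + 84.9) × 8.93 = 1427.505 × 8.93 = 12750 J
n(CaCl₂) = 17.7 / 110.98 = 0.1595 mol
Temperature rose, so q_rxn = −|q_surr| = -12.75 kJ
ΔH = q_rxn / n = -79.94 kJ/mol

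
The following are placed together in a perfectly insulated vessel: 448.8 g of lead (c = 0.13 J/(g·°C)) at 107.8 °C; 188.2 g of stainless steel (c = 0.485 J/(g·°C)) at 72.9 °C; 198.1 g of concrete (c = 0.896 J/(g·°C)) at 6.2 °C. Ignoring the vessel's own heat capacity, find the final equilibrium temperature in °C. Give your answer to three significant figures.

T_f = 42.9 °C

Σ mᵢcᵢ(T − Tᵢ) = 0  ⇒  T = Σ mᵢcᵢTᵢ / Σ mᵢcᵢ
Σ mᵢcᵢ = 448.8×0.13 + 188.2×0.485 + 198.1×0.896 = 327.1186
Σ mᵢcᵢTᵢ = 58.344×107.8 + 91.277×72.9 + 177.4976×6.2 = 14044
T = 14044 / 327.1186 = 42.93 °C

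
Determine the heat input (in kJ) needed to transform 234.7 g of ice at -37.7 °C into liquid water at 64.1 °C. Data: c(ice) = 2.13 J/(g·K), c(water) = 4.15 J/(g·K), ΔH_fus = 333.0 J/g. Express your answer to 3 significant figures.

q = 159 kJ

q1 (heat ice -37.7→0.0 °C): 234.7 × 2.13 × 37.7 = 18847 J
q2 (melt at 0 °C): 234.7 × 333.0 = 78155 J
q3 (heat water 0.0→64.1 °C): 234.7 × 4.15 × 64.1 = 62434 J
Total: 18847 + 78155 + 62434 = 159436 J = 159 kJ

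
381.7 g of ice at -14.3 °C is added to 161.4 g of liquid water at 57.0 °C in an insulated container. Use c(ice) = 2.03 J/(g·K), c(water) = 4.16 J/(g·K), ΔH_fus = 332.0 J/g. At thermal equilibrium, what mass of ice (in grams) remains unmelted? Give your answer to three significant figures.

m_ice remaining = 300 g

Heat to warm all ice to 0 °C: 381.7×2.03×14.3 = 11080 J
Heat released by water cooling to 0 °C: 161.4×4.16×57.0 = 38271 J
38271 J < 11080 + 381.7×332.0 = 137804.4 J, so not all ice melts; final T = 0 °C.
Heat left for melting: 38271 − 11080 = 27191 J
Mass melted = 27191 / 332.0 = 81.90 g
Ice remaining = 381.7 − 81.90 = 299.80 g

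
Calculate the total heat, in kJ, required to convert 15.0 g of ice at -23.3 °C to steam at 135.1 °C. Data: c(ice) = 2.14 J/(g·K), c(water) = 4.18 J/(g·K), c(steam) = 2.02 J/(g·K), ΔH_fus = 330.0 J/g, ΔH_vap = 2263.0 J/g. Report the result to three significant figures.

q = 47.0 kJ

q1 (heat ice -23.3→0.0 °C): 15.0 × 2.14 × 23.3 = 748 J
q2 (melt at 0 °C): 15.0 × 330.0 = 4950 J
q3 (heat water 0.0→100.0 °C): 15.0 × 4.18 × 100.0 = 6270 J
q4 (vaporize at 100 °C): 15.0 × 2263.0 = 33945 J
q5 (heat steam 100.0→135.1 °C): 15.0 × 2.02 × 35.1 = 1064 J
Total: 748 + 4950 + 6270 + 33945 + 1064 = 46977 J = 47.0 kJ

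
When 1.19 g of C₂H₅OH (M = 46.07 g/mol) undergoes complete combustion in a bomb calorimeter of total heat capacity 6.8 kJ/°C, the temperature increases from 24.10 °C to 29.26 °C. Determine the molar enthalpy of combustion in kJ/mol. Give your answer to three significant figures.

ΔT = 29.26 − 24.10 = 5.16 °C
q_cal = C_cal × ΔT = 6.8 × 5.16 = 35.088 kJ
n = 1.19 / 46.07 = 0.02583 mol
q_rxn = −q_cal = -35.088 kJ
ΔH = -35.088 / 0.02583 = -1358 kJ/mol

ΔH = -1360 kJ/mol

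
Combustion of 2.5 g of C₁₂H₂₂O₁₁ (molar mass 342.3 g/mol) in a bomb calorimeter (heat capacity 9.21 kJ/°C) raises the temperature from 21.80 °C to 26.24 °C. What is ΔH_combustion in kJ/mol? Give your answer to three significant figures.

ΔH = -5600 kJ/mol

ΔT = 26.24 − 21.80 = 4.44 °C
q_cal = C_cal × ΔT = 9.21 × 4.44 = 40.8924 kJ
n = 2.5 / 342.3 = 0.007304 mol
q_rxn = −q_cal = -40.8924 kJ
ΔH = -40.8924 / 0.007304 = -5599 kJ/mol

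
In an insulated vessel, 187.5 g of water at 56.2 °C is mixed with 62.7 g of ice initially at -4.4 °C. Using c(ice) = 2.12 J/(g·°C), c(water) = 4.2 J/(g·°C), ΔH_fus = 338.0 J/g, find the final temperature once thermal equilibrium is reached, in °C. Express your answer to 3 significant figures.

Heat to bring ice to 0 °C and melt it: q₁ = 62.7×2.12×4.4 + 62.7×338.0 = 21777 J
Heat the water can supply cooling to 0 °C: 187.5×4.2×56.2 = 44257.5 J > q₁, so all ice melts.
Energy balance: 187.5×4.2×(56.2 − T) = 21777 + 62.7×4.2×(T − 0)
787.5(56.2 − T) = 21777 + 263.34 T
44257.5 − 21777 = 1050.84 T
T = 22480.5 / 1050.84 = 21.39 °C

T_f = 21.4 °C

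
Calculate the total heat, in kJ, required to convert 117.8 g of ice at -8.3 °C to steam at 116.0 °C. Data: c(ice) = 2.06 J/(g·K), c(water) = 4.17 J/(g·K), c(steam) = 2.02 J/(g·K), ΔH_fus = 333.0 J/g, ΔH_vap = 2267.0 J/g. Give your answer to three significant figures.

q = 361 kJ

q1 (heat ice -8.3→0.0 °C): 117.8 × 2.06 × 8.3 = 2014 J
q2 (melt at 0 °C): 117.8 × 333.0 = 39227 J
q3 (heat water 0.0→100.0 °C): 117.8 × 4.17 × 100.0 = 49123 J
q4 (vaporize at 100 °C): 117.8 × 2267.0 = 267053 J
q5 (heat steam 100.0→116.0 °C): 117.8 × 2.02 × 16.0 = 3807 J
Total: 2014 + 39227 + 49123 + 267053 + 3807 = 361224 J = 361 kJ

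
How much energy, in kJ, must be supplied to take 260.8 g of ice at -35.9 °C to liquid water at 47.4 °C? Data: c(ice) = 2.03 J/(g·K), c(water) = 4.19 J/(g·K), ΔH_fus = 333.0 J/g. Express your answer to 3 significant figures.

q1 (heat ice -35.9→0.0 °C): 260.8 × 2.03 × 35.9 = 19006 J
q2 (melt at 0 °C): 260.8 × 333.0 = 86846 J
q3 (heat water 0.0→47.4 °C): 260.8 × 4.19 × 47.4 = 51796 J
Total: 19006 + 86846 + 51796 = 157648 J = 158 kJ

q = 158 kJ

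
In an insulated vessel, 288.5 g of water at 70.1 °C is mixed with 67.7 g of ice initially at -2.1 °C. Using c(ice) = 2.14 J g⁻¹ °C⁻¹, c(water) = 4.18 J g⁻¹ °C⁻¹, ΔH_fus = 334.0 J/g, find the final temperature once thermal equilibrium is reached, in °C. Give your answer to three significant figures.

T_f = 41.4 °C

Heat to bring ice to 0 °C and melt it: q₁ = 67.7×2.14×2.1 + 67.7×334.0 = 22916 J
Heat the water can supply cooling to 0 °C: 288.5×4.18×70.1 = 84535.7 J > q₁, so all ice melts.
Energy balance: 288.5×4.18×(70.1 − T) = 22916 + 67.7×4.18×(T − 0)
1205.93(70.1 − T) = 22916 + 282.986 T
84535.7 − 22916 = 1488.916 T
T = 61619.7 / 1488.916 = 41.39 °C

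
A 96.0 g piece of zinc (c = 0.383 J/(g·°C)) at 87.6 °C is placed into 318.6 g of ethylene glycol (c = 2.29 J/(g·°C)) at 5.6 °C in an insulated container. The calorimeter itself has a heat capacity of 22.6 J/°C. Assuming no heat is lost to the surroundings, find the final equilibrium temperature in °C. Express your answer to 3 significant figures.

Heat lost by zinc = heat gained by ethylene glycol + calorimeter.
(96.0)(0.383)(87.6 − T) = [(318.6)(2.29) + 22.6](T − 5.6)
36.768 (87.6 − T) = 752.194 (T − 5.6)
3220.9 − 36.768 T = 752.194 T − 4212.3
7433.2 = 788.962 T
T = 9.421 °C

T_f = 9.42 °C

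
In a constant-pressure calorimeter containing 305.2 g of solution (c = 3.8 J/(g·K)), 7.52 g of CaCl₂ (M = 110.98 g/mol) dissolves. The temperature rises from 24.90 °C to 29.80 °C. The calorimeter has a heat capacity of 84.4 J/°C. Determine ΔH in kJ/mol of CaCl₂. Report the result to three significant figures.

ΔH = -90.0 kJ/mol

|ΔT| = |29.80 − 24.90| = 4.90 °C
|q_surr| = (305.2 × 3.8 + 84.4) × 4.90 = 1244.16 × 4.90 = 6096 J
n(CaCl₂) = 7.52 / 110.98 = 0.06776 mol
Temperature rose, so q_rxn = −|q_surr| = -6.096 kJ
ΔH = q_rxn / n = -89.96 kJ/mol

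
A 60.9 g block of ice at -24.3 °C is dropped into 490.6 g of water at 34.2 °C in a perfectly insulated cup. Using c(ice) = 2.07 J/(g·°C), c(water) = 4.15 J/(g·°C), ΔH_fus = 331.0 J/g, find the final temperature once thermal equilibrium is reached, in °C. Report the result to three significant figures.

Heat to bring ice to 0 °C and melt it: q₁ = 60.9×2.07×24.3 + 60.9×331.0 = 23221 J
Heat the water can supply cooling to 0 °C: 490.6×4.15×34.2 = 69630.9 J > q₁, so all ice melts.
Energy balance: 490.6×4.15×(34.2 − T) = 23221 + 60.9×4.15×(T − 0)
2035.99(34.2 − T) = 23221 + 252.735 T
69630.9 − 23221 = 2288.725 T
T = 46409.9 / 2288.725 = 20.28 °C

T_f = 20.3 °C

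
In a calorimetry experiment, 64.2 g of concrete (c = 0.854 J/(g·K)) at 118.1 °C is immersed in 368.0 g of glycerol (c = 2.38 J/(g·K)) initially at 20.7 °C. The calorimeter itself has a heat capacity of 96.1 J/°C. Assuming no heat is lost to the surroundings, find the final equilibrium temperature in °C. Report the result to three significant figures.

T_f = 25.9 °C

Heat lost by concrete = heat gained by glycerol + calorimeter.
(64.2)(0.854)(118.1 − T) = [(368.0)(2.38) + 96.1](T − 20.7)
54.8268 (118.1 − T) = 971.94 (T − 20.7)
6475.0 − 54.8268 T = 971.94 T − 20119
26594.0 = 1026.7668 T
T = 25.90 °C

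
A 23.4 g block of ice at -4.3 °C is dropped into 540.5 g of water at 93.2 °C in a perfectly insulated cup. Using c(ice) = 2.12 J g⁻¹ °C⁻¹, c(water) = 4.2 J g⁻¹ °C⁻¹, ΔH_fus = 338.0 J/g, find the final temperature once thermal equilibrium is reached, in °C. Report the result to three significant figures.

T_f = 85.9 °C

Heat to bring ice to 0 °C and melt it: q₁ = 23.4×2.12×4.3 + 23.4×338.0 = 8122.5 J
Heat the water can supply cooling to 0 °C: 540.5×4.2×93.2 = 211573 J > q₁, so all ice melts.
Energy balance: 540.5×4.2×(93.2 − T) = 8122.5 + 23.4×4.2×(T − 0)
2270.1(93.2 − T) = 8122.5 + 98.28 T
211573 − 8122.5 = 2368.38 T
T = 203450.5 / 2368.38 = 85.90 °C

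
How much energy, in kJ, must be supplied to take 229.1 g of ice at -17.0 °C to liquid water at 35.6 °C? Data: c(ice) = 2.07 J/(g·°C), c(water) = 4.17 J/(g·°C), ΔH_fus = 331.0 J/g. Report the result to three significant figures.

q = 118 kJ

q1 (heat ice -17.0→0.0 °C): 229.1 × 2.07 × 17.0 = 8062 J
q2 (melt at 0 °C): 229.1 × 331.0 = 75832 J
q3 (heat water 0.0→35.6 °C): 229.1 × 4.17 × 35.6 = 34010 J
Total: 8062 + 75832 + 34010 = 117904 J = 118 kJ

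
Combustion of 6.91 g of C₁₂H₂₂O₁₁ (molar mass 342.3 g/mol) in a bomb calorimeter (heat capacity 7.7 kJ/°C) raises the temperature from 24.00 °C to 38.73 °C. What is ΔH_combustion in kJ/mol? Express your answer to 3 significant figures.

ΔT = 38.73 − 24.00 = 14.73 °C
q_cal = C_cal × ΔT = 7.7 × 14.73 = 113.421 kJ
n = 6.91 / 342.3 = 0.02019 mol
q_rxn = −q_cal = -113.421 kJ
ΔH = -113.421 / 0.02019 = -5618 kJ/mol

ΔH = -5620 kJ/mol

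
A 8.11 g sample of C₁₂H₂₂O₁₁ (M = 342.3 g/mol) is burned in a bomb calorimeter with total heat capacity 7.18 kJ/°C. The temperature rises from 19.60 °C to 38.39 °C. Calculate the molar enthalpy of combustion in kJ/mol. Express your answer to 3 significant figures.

ΔT = 38.39 − 19.60 = 18.79 °C
q_cal = C_cal × ΔT = 7.18 × 18.79 = 134.9122 kJ
n = 8.11 / 342.3 = 0.02369 mol
q_rxn = −q_cal = -134.9122 kJ
ΔH = -134.9122 / 0.02369 = -5694.9 kJ/mol

ΔH = -5690 kJ/mol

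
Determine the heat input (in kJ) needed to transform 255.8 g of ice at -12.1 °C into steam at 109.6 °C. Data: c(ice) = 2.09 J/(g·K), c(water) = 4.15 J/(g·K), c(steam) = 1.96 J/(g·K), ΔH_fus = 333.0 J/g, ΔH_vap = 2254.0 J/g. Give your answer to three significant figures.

q1 (heat ice -12.1→0.0 °C): 255.8 × 2.09 × 12.1 = 6469 J
q2 (melt at 0 °C): 255.8 × 333.0 = 85181 J
q3 (heat water 0.0→100.0 °C): 255.8 × 4.15 × 100.0 = 106157 J
q4 (vaporize at 100 °C): 255.8 × 2254.0 = 576573 J
q5 (heat steam 100.0→109.6 °C): 255.8 × 1.96 × 9.6 = 4813 J
Total: 6469 + 85181 + 106157 + 576573 + 4813 = 779193 J = 779 kJ

q = 779 kJ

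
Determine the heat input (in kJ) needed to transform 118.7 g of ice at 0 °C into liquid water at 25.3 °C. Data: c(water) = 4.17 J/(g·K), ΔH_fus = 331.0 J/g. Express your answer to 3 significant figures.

q = 51.8 kJ

q1 (melt at 0 °C): 118.7 × 331.0 = 39290 J
q2 (heat water 0.0→25.3 °C): 118.7 × 4.17 × 25.3 = 12523 J
Total: 39290 + 12523 = 51813 J = 51.8 kJ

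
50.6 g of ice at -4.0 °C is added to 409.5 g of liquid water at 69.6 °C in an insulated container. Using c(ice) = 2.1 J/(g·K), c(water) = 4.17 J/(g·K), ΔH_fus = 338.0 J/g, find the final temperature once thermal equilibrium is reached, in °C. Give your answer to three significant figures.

T_f = 52.8 °C

Heat to bring ice to 0 °C and melt it: q₁ = 50.6×2.1×4.0 + 50.6×338.0 = 17528 J
Heat the water can supply cooling to 0 °C: 409.5×4.17×69.6 = 118850 J > q₁, so all ice melts.
Energy balance: 409.5×4.17×(69.6 − T) = 17528 + 50.6×4.17×(T − 0)
1707.615(69.6 − T) = 17528 + 211.002 T
118850 − 17528 = 1918.617 T
T = 101322 / 1918.617 = 52.81 °C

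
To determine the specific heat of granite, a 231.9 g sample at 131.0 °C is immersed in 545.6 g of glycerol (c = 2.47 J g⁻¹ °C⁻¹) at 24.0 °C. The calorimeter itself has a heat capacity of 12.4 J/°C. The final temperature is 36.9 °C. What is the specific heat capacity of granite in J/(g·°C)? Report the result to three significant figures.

c = 0.804 J/(g·°C)

q_gained = (545.6 × 2.47 + 12.4) × (36.9 − 24.0) = 17540 J
q_lost = 231.9 × c × (131.0 − 36.9) = 21821.79 c
Set equal: c = 17540 / 21821.79 = 0.804 J/(g·°C)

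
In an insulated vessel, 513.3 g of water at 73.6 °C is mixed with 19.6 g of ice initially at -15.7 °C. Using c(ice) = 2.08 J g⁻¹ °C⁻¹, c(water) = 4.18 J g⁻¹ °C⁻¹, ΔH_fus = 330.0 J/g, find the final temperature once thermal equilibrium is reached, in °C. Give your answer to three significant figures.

T_f = 67.7 °C

Heat to bring ice to 0 °C and melt it: q₁ = 19.6×2.08×15.7 + 19.6×330.0 = 7108.1 J
Heat the water can supply cooling to 0 °C: 513.3×4.18×73.6 = 157916 J > q₁, so all ice melts.
Energy balance: 513.3×4.18×(73.6 − T) = 7108.1 + 19.6×4.18×(T − 0)
2145.594(73.6 − T) = 7108.1 + 81.928 T
157916 − 7108.1 = 2227.522 T
T = 150807.9 / 2227.522 = 67.70 °C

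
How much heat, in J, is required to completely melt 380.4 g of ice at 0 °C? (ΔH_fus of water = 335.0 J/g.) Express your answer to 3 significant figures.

q = m × ΔH_fus = 380.4 × 335.0 = 127400 J

q = 127000 J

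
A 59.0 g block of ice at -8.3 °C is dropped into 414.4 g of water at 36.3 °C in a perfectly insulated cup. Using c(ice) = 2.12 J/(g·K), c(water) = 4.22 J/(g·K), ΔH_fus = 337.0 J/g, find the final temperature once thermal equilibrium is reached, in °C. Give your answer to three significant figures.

Heat to bring ice to 0 °C and melt it: q₁ = 59.0×2.12×8.3 + 59.0×337.0 = 20921 J
Heat the water can supply cooling to 0 °C: 414.4×4.22×36.3 = 63480.3 J > q₁, so all ice melts.
Energy balance: 414.4×4.22×(36.3 − T) = 20921 + 59.0×4.22×(T − 0)
1748.768(36.3 − T) = 20921 + 248.98 T
63480.3 − 20921 = 1997.748 T
T = 42559.3 / 1997.748 = 21.30 °C

T_f = 21.3 °C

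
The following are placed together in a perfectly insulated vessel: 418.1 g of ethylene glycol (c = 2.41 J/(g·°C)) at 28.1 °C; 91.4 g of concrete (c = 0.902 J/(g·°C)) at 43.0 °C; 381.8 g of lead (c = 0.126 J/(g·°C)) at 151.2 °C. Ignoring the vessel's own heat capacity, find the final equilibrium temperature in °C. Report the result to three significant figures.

Σ mᵢcᵢ(T − Tᵢ) = 0  ⇒  T = Σ mᵢcᵢTᵢ / Σ mᵢcᵢ
Σ mᵢcᵢ = 418.1×2.41 + 91.4×0.902 + 381.8×0.126 = 1138.1706
Σ mᵢcᵢTᵢ = 1007.621×28.1 + 82.4428×43.0 + 48.1068×151.2 = 39133
T = 39133 / 1138.1706 = 34.38 °C

T_f = 34.4 °C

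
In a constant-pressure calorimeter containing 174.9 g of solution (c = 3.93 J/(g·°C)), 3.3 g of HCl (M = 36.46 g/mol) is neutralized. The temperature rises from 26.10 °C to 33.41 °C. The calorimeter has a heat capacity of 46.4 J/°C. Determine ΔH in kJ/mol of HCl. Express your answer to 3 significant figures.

ΔH = -59.3 kJ/mol

|ΔT| = |33.41 − 26.10| = 7.31 °C
|q_surr| = (174.9 × 3.93 + 46.4) × 7.31 = 733.757 × 7.31 = 5364 J
n(HCl) = 3.3 / 36.46 = 0.09051 mol
Temperature rose, so q_rxn = −|q_surr| = -5.364 kJ
ΔH = q_rxn / n = -59.26 kJ/mol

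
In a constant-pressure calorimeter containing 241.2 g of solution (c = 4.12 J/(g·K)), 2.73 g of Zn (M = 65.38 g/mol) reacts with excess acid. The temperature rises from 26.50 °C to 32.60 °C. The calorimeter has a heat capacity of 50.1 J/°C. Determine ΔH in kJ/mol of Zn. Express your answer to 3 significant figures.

ΔH = -152 kJ/mol

|ΔT| = |32.60 − 26.50| = 6.10 °C
|q_surr| = (241.2 × 4.12 + 50.1) × 6.10 = 1043.844 × 6.10 = 6367 J
n(Zn) = 2.73 / 65.38 = 0.04176 mol
Temperature rose, so q_rxn = −|q_surr| = -6.367 kJ
ΔH = q_rxn / n = -152.47 kJ/mol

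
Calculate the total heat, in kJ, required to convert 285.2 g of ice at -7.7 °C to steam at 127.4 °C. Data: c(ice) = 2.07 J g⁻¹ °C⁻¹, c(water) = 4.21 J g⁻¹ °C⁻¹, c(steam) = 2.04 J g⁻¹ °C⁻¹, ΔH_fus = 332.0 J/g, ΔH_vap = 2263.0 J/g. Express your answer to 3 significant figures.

q = 881 kJ

q1 (heat ice -7.7→0.0 °C): 285.2 × 2.07 × 7.7 = 4546 J
q2 (melt at 0 °C): 285.2 × 332.0 = 94686 J
q3 (heat water 0.0→100.0 °C): 285.2 × 4.21 × 100.0 = 120069 J
q4 (vaporize at 100 °C): 285.2 × 2263.0 = 645408 J
q5 (heat steam 100.0→127.4 °C): 285.2 × 2.04 × 27.4 = 15942 J
Total: 4546 + 94686 + 120069 + 645408 + 15942 = 880651 J = 881 kJ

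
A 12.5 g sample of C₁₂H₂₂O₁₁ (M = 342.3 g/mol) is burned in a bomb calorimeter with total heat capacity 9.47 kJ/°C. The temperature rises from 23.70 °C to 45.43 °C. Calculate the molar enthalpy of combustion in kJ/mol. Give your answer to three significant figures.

ΔH = -5640 kJ/mol

ΔT = 45.43 − 23.70 = 21.73 °C
q_cal = C_cal × ΔT = 9.47 × 21.73 = 205.7831 kJ
n = 12.5 / 342.3 = 0.036518 mol
q_rxn = −q_cal = -205.7831 kJ
ΔH = -205.7831 / 0.036518 = -5635 kJ/mol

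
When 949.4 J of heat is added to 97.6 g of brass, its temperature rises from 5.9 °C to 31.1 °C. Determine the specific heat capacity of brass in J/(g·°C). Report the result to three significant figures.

c = q / (m ΔT) = 949.4 / (97.6 × 25.2)
c = 949.4 / 2459.52 = 0.386 J/(g·°C)

c = 0.386 J/(g·°C)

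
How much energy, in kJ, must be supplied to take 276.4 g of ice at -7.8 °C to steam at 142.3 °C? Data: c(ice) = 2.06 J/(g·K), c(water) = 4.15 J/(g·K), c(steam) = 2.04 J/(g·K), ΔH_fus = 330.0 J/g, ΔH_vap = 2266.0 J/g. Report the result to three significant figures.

q1 (heat ice -7.8→0.0 °C): 276.4 × 2.06 × 7.8 = 4441 J
q2 (melt at 0 °C): 276.4 × 330.0 = 91212 J
q3 (heat water 0.0→100.0 °C): 276.4 × 4.15 × 100.0 = 114706 J
q4 (vaporize at 100 °C): 276.4 × 2266.0 = 626322 J
q5 (heat steam 100.0→142.3 °C): 276.4 × 2.04 × 42.3 = 23851 J
Total: 4441 + 91212 + 114706 + 626322 + 23851 = 860532 J = 861 kJ

q = 861 kJ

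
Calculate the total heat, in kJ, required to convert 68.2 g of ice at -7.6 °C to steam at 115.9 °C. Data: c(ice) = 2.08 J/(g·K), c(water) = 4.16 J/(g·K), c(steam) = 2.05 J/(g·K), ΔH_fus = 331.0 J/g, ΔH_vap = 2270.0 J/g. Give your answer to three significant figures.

q = 209 kJ

q1 (heat ice -7.6→0.0 °C): 68.2 × 2.08 × 7.6 = 1078 J
q2 (melt at 0 °C): 68.2 × 331.0 = 22574 J
q3 (heat water 0.0→100.0 °C): 68.2 × 4.16 × 100.0 = 28371 J
q4 (vaporize at 100 °C): 68.2 × 2270.0 = 154814 J
q5 (heat steam 100.0→115.9 °C): 68.2 × 2.05 × 15.9 = 2223 J
Total: 1078 + 22574 + 28371 + 154814 + 2223 = 209060 J = 209 kJ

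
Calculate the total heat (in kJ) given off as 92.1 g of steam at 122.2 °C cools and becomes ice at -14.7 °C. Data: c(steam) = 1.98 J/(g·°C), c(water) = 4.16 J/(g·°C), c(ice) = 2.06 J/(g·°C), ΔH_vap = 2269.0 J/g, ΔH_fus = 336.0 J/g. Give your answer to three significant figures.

q = 285 kJ

q1 (cool steam 122.2→100 °C): 92.1 × 1.98 × 22.2 = 4048 J
q2 (condense at 100 °C): 92.1 × 2269.0 = 208975 J
q3 (cool water 100→0 °C): 92.1 × 4.16 × 100.0 = 38314 J
q4 (freeze at 0 °C): 92.1 × 336.0 = 30946 J
q5 (cool ice 0→-14.7 °C): 92.1 × 2.06 × 14.7 = 2789 J
Total: 4048 + 208975 + 38314 + 30946 + 2789 = 285072 J = 285 kJ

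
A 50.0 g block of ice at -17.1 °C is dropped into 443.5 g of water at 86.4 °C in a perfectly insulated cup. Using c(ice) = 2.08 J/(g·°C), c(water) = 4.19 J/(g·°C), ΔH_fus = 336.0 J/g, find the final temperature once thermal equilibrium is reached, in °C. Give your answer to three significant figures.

T_f = 68.7 °C

Heat to bring ice to 0 °C and melt it: q₁ = 50.0×2.08×17.1 + 50.0×336.0 = 18578 J
Heat the water can supply cooling to 0 °C: 443.5×4.19×86.4 = 160554 J > q₁, so all ice melts.
Energy balance: 443.5×4.19×(86.4 − T) = 18578 + 50.0×4.19×(T − 0)
1858.265(86.4 − T) = 18578 + 209.5 T
160554 − 18578 = 2067.765 T
T = 141976 / 2067.765 = 68.66 °C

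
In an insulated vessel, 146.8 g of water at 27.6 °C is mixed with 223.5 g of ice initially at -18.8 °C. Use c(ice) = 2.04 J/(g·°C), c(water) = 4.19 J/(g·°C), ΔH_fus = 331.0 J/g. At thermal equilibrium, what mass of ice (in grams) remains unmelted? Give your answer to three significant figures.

Heat to warm all ice to 0 °C: 223.5×2.04×18.8 = 8571.7 J
Heat released by water cooling to 0 °C: 146.8×4.19×27.6 = 16977 J
16977 J < 8571.7 + 223.5×331.0 = 82550.2 J, so not all ice melts; final T = 0 °C.
Heat left for melting: 16977 − 8571.7 = 8405.3 J
Mass melted = 8405.3 / 331.0 = 25.39 g
Ice remaining = 223.5 − 25.39 = 198.11 g

m_ice remaining = 198 g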